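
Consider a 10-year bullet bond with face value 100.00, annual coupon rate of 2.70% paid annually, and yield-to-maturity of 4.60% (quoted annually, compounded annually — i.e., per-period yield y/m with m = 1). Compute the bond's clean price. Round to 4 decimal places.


Coupon per period c = face * coupon_rate / m = 2.700000
Periods per year m = 1; per-period yield y/m = 0.046000
Number of cashflows N = 10
Cashflows (t years, CF_t, discount factor 1/(1+y/m)^(m*t), PV):
  t = 1.0000: CF_t = 2.700000, DF = 0.956023, PV = 2.581262
  t = 2.0000: CF_t = 2.700000, DF = 0.913980, PV = 2.467746
  t = 3.0000: CF_t = 2.700000, DF = 0.873786, PV = 2.359221
  t = 4.0000: CF_t = 2.700000, DF = 0.835359, PV = 2.255470
  t = 5.0000: CF_t = 2.700000, DF = 0.798623, PV = 2.156281
  t = 6.0000: CF_t = 2.700000, DF = 0.763501, PV = 2.061454
  t = 7.0000: CF_t = 2.700000, DF = 0.729925, PV = 1.970797
  t = 8.0000: CF_t = 2.700000, DF = 0.697825, PV = 1.884127
  t = 9.0000: CF_t = 2.700000, DF = 0.667137, PV = 1.801269
  t = 10.0000: CF_t = 102.700000, DF = 0.637798, PV = 65.501855
Price P = sum_t PV_t = 85.039483

Answer: Price = 85.0395


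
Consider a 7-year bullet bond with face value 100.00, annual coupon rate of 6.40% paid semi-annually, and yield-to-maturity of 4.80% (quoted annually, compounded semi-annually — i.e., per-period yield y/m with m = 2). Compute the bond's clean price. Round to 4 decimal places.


Coupon per period c = face * coupon_rate / m = 3.200000
Periods per year m = 2; per-period yield y/m = 0.024000
Number of cashflows N = 14
Cashflows (t years, CF_t, discount factor 1/(1+y/m)^(m*t), PV):
  t = 0.5000: CF_t = 3.200000, DF = 0.976562, PV = 3.125000
  t = 1.0000: CF_t = 3.200000, DF = 0.953674, PV = 3.051758
  t = 1.5000: CF_t = 3.200000, DF = 0.931323, PV = 2.980232
  t = 2.0000: CF_t = 3.200000, DF = 0.909495, PV = 2.910383
  t = 2.5000: CF_t = 3.200000, DF = 0.888178, PV = 2.842171
  t = 3.0000: CF_t = 3.200000, DF = 0.867362, PV = 2.775558
  t = 3.5000: CF_t = 3.200000, DF = 0.847033, PV = 2.710505
  t = 4.0000: CF_t = 3.200000, DF = 0.827181, PV = 2.646978
  t = 4.5000: CF_t = 3.200000, DF = 0.807794, PV = 2.584939
  t = 5.0000: CF_t = 3.200000, DF = 0.788861, PV = 2.524355
  t = 5.5000: CF_t = 3.200000, DF = 0.770372, PV = 2.465190
  t = 6.0000: CF_t = 3.200000, DF = 0.752316, PV = 2.407412
  t = 6.5000: CF_t = 3.200000, DF = 0.734684, PV = 2.350989
  t = 7.0000: CF_t = 103.200000, DF = 0.717465, PV = 74.042369
Price P = sum_t PV_t = 109.417840

Answer: Price = 109.4178


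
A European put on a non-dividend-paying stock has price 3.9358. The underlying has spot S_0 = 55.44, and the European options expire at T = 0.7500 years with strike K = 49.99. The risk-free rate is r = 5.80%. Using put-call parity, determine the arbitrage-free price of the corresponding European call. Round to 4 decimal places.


Answer: Call price = 11.5137

Derivation:
Put-call parity: C - P = S_0 * exp(-qT) - K * exp(-rT).
S_0 * exp(-qT) = 55.4400 * 1.00000000 = 55.44000000
K * exp(-rT) = 49.9900 * 0.95743255 = 47.86205338
C = P + S*exp(-qT) - K*exp(-rT)
C = 3.9358 + 55.44000000 - 47.86205338 = 11.5137


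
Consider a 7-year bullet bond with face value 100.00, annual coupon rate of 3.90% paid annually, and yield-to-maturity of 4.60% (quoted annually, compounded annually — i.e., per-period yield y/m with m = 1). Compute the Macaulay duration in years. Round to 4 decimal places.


Answer: Macaulay duration = 6.2407 years

Derivation:
Coupon per period c = face * coupon_rate / m = 3.900000
Periods per year m = 1; per-period yield y/m = 0.046000
Number of cashflows N = 7
Cashflows (t years, CF_t, discount factor 1/(1+y/m)^(m*t), PV):
  t = 1.0000: CF_t = 3.900000, DF = 0.956023, PV = 3.728489
  t = 2.0000: CF_t = 3.900000, DF = 0.913980, PV = 3.564521
  t = 3.0000: CF_t = 3.900000, DF = 0.873786, PV = 3.407764
  t = 4.0000: CF_t = 3.900000, DF = 0.835359, PV = 3.257901
  t = 5.0000: CF_t = 3.900000, DF = 0.798623, PV = 3.114628
  t = 6.0000: CF_t = 3.900000, DF = 0.763501, PV = 2.977656
  t = 7.0000: CF_t = 103.900000, DF = 0.729925, PV = 75.839202
Price P = sum_t PV_t = 95.890162
Macaulay numerator sum_t t * PV_t:
  t * PV_t at t = 1.0000: 3.728489
  t * PV_t at t = 2.0000: 7.129043
  t * PV_t at t = 3.0000: 10.223293
  t * PV_t at t = 4.0000: 13.031604
  t * PV_t at t = 5.0000: 15.573140
  t * PV_t at t = 6.0000: 17.865935
  t * PV_t at t = 7.0000: 530.874416
Macaulay duration D = (sum_t t * PV_t) / P = 598.425920 / 95.890162 = 6.240744


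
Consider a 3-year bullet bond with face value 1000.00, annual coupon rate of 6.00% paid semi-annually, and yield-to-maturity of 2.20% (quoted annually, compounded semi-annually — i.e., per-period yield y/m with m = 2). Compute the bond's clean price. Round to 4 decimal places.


Coupon per period c = face * coupon_rate / m = 30.000000
Periods per year m = 2; per-period yield y/m = 0.011000
Number of cashflows N = 6
Cashflows (t years, CF_t, discount factor 1/(1+y/m)^(m*t), PV):
  t = 0.5000: CF_t = 30.000000, DF = 0.989120, PV = 29.673591
  t = 1.0000: CF_t = 30.000000, DF = 0.978358, PV = 29.350732
  t = 1.5000: CF_t = 30.000000, DF = 0.967713, PV = 29.031387
  t = 2.0000: CF_t = 30.000000, DF = 0.957184, PV = 28.715517
  t = 2.5000: CF_t = 30.000000, DF = 0.946769, PV = 28.403083
  t = 3.0000: CF_t = 1030.000000, DF = 0.936468, PV = 964.562317
Price P = sum_t PV_t = 1109.736626

Answer: Price = 1109.7366


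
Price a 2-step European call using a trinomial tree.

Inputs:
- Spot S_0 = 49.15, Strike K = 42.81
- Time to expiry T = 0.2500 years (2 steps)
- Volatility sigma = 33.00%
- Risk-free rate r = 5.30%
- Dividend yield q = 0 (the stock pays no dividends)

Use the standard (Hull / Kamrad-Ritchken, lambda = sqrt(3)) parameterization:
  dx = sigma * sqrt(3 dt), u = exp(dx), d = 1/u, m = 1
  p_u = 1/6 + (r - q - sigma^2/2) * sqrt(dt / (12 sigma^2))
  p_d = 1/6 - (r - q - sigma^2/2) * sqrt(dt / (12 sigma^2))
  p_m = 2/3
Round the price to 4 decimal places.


dt = T/N = 0.125000; dx = sigma*sqrt(3*dt) = 0.202083
u = exp(dx) = 1.223949; d = 1/u = 0.817027
p_u = 0.166218, p_m = 0.666667, p_d = 0.167115
Discount per step: exp(-r*dt) = 0.993397
Stock lattice S(k, j) with j the centered position index:
  k=0: S(0,+0) = 49.1500
  k=1: S(1,-1) = 40.1569; S(1,+0) = 49.1500; S(1,+1) = 60.1571
  k=2: S(2,-2) = 32.8093; S(2,-1) = 40.1569; S(2,+0) = 49.1500; S(2,+1) = 60.1571; S(2,+2) = 73.6293
Terminal payoffs V(N, j) = max(S_T - K, 0):
  V(2,-2) = 0.000000; V(2,-1) = 0.000000; V(2,+0) = 6.340000; V(2,+1) = 17.347117; V(2,+2) = 30.819271
Backward induction: V(k, j) = exp(-r*dt) * [p_u * V(k+1, j+1) + p_m * V(k+1, j) + p_d * V(k+1, j-1)]
  V(1,-1) = exp(-r*dt) * [p_u*6.340000 + p_m*0.000000 + p_d*0.000000] = 1.046865
  V(1,+0) = exp(-r*dt) * [p_u*17.347117 + p_m*6.340000 + p_d*0.000000] = 7.063125
  V(1,+1) = exp(-r*dt) * [p_u*30.819271 + p_m*17.347117 + p_d*6.340000] = 17.629793
  V(0,+0) = exp(-r*dt) * [p_u*17.629793 + p_m*7.063125 + p_d*1.046865] = 7.762492

Answer: Price = V(0,0) = 7.7625


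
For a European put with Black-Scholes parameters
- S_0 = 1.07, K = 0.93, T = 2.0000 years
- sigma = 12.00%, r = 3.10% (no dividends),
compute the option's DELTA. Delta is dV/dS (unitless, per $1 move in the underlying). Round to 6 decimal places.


Answer: Delta = -0.100889

Derivation:
d1 = 1.2765006354; d2 = 1.1067950079
phi(d1) = 0.1766357689; exp(-qT) = 1.0000000000; exp(-rT) = 0.9398828868
N(-d1) = 0.1008893012
Delta = -exp(-qT) * N(-d1) = -1.0000000000 * 0.1008893012 = -0.100889


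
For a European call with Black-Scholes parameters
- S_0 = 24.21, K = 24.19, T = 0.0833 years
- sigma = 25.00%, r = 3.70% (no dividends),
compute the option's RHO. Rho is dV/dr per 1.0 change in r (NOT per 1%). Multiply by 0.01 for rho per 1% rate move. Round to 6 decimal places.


d1 = 0.0902464157; d2 = 0.0180920673
phi(d1) = 0.3973210079; exp(-qT) = 1.0000000000; exp(-rT) = 0.9969226448
N(d2) = 0.5072172969
Rho = K*T*exp(-rT)*N(d2) = 24.1900 * 0.0833 * 0.9969226448 * 0.5072172969 = 1.018911

Answer: Rho = 1.018911


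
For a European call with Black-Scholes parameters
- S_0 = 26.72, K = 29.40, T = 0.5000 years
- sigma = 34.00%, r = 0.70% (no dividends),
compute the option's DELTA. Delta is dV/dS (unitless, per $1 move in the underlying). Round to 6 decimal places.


d1 = -0.2628038290; d2 = -0.5032201346
phi(d1) = 0.3854007953; exp(-qT) = 1.0000000000; exp(-rT) = 0.9965061179
N(d1) = 0.3963508921
Delta = exp(-qT) * N(d1) = 1.0000000000 * 0.3963508921 = 0.396351

Answer: Delta = 0.396351


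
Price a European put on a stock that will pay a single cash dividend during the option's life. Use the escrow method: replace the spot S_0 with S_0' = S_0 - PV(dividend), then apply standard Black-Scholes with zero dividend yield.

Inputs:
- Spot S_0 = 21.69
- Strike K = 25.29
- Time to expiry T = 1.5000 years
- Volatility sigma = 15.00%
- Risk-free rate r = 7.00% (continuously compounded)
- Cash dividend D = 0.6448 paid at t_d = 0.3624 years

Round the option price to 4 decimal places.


PV(D) = D * exp(-r * t_d) = 0.6448 * 0.97495106 = 0.62864845
S_0' = S_0 - PV(D) = 21.6900 - 0.62864845 = 21.06135155
d1 = (ln(S_0'/K) + (r + sigma^2/2)*T) / (sigma*sqrt(T)) = -0.33255568
d2 = d1 - sigma*sqrt(T) = -0.51626741
exp(-rT) = 0.90032452
N(-d1) = 0.63026515; N(-d2) = 0.69716617
P = K * exp(-rT) * N(-d2) - S_0' * N(-d1) = 25.2900 * 0.90032452 * 0.69716617 - 21.06135155 * 0.63026515 = 2.5997

Answer: Price = 2.5997


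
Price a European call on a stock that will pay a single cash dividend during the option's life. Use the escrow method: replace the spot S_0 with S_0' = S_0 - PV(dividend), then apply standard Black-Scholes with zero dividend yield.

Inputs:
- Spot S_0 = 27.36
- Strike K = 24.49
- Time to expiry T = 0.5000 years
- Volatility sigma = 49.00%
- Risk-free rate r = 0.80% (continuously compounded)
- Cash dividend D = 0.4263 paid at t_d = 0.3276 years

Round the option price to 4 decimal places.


PV(D) = D * exp(-r * t_d) = 0.4263 * 0.99738263 = 0.42518422
S_0' = S_0 - PV(D) = 27.3600 - 0.42518422 = 26.93481578
d1 = (ln(S_0'/K) + (r + sigma^2/2)*T) / (sigma*sqrt(T)) = 0.45941693
d2 = d1 - sigma*sqrt(T) = 0.11293461
exp(-rT) = 0.99600799
N(d1) = 0.67703260; N(d2) = 0.54495880
C = S_0' * N(d1) - K * exp(-rT) * N(d2) = 26.93481578 * 0.67703260 - 24.4900 * 0.99600799 * 0.54495880 = 4.9430

Answer: Price = 4.9430


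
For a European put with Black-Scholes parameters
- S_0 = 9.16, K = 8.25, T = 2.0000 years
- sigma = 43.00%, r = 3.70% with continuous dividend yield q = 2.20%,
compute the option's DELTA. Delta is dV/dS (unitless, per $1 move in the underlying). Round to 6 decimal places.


Answer: Delta = -0.286737

Derivation:
d1 = 0.5254510135; d2 = -0.0826608183
phi(d1) = 0.3475009372; exp(-qT) = 0.9569539575; exp(-rT) = 0.9286716938
N(-d1) = 0.2996348493
Delta = -exp(-qT) * N(-d1) = -0.9569539575 * 0.2996348493 = -0.286737


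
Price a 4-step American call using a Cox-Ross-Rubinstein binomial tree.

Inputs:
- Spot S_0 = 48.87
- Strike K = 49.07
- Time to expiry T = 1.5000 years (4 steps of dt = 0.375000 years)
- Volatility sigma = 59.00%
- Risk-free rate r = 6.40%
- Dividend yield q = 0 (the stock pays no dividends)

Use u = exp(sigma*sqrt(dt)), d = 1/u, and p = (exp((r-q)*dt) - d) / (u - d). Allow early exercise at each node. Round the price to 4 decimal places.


Answer: Price = V(0,0) = 14.6675

Derivation:
dt = T/N = 0.375000
u = exp(sigma*sqrt(dt)) = 1.435194; d = 1/u = 0.696770
p = (exp((r-q)*dt) - d) / (u - d) = 0.443540
Discount per step: exp(-r*dt) = 0.976286
Stock lattice S(k, i) with i counting down-moves:
  k=0: S(0,0) = 48.8700
  k=1: S(1,0) = 70.1379; S(1,1) = 34.0512
  k=2: S(2,0) = 100.6615; S(2,1) = 48.8700; S(2,2) = 23.7258
  k=3: S(3,0) = 144.4687; S(3,1) = 70.1379; S(3,2) = 34.0512; S(3,3) = 16.5314
  k=4: S(4,0) = 207.3406; S(4,1) = 100.6615; S(4,2) = 48.8700; S(4,3) = 23.7258; S(4,4) = 11.5186
Terminal payoffs V(N, i) = max(S_T - K, 0):
  V(4,0) = 158.270560; V(4,1) = 51.591478; V(4,2) = 0.000000; V(4,3) = 0.000000; V(4,4) = 0.000000
Backward induction: V(k, i) = exp(-r*dt) * [p * V(k+1, i) + (1-p) * V(k+1, i+1)]; then take max(V_cont, immediate exercise) for American.
  V(3,0) = exp(-r*dt) * [p*158.270560 + (1-p)*51.591478] = 96.562367; exercise = 95.398707; V(3,0) = max -> 96.562367
  V(3,1) = exp(-r*dt) * [p*51.591478 + (1-p)*0.000000] = 22.340223; exercise = 21.067910; V(3,1) = max -> 22.340223
  V(3,2) = exp(-r*dt) * [p*0.000000 + (1-p)*0.000000] = 0.000000; exercise = 0.000000; V(3,2) = max -> 0.000000
  V(3,3) = exp(-r*dt) * [p*0.000000 + (1-p)*0.000000] = 0.000000; exercise = 0.000000; V(3,3) = max -> 0.000000
  V(2,0) = exp(-r*dt) * [p*96.562367 + (1-p)*22.340223] = 53.950230; exercise = 51.591478; V(2,0) = max -> 53.950230
  V(2,1) = exp(-r*dt) * [p*22.340223 + (1-p)*0.000000] = 9.673799; exercise = 0.000000; V(2,1) = max -> 9.673799
  V(2,2) = exp(-r*dt) * [p*0.000000 + (1-p)*0.000000] = 0.000000; exercise = 0.000000; V(2,2) = max -> 0.000000
  V(1,0) = exp(-r*dt) * [p*53.950230 + (1-p)*9.673799] = 28.617042; exercise = 21.067910; V(1,0) = max -> 28.617042
  V(1,1) = exp(-r*dt) * [p*9.673799 + (1-p)*0.000000] = 4.188964; exercise = 0.000000; V(1,1) = max -> 4.188964
  V(0,0) = exp(-r*dt) * [p*28.617042 + (1-p)*4.188964] = 14.667510; exercise = 0.000000; V(0,0) = max -> 14.667510


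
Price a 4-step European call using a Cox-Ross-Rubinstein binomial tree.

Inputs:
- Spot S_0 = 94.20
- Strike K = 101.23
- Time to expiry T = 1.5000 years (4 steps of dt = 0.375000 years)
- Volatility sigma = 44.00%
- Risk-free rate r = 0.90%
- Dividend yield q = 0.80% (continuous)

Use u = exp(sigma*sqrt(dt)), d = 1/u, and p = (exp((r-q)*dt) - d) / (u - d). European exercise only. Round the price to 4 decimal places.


dt = T/N = 0.375000
u = exp(sigma*sqrt(dt)) = 1.309236; d = 1/u = 0.763804
p = (exp((r-q)*dt) - d) / (u - d) = 0.433731
Discount per step: exp(-r*dt) = 0.996631
Stock lattice S(k, i) with i counting down-moves:
  k=0: S(0,0) = 94.2000
  k=1: S(1,0) = 123.3300; S(1,1) = 71.9504
  k=2: S(2,0) = 161.4682; S(2,1) = 94.2000; S(2,2) = 54.9560
  k=3: S(3,0) = 211.3999; S(3,1) = 123.3300; S(3,2) = 71.9504; S(3,3) = 41.9756
  k=4: S(4,0) = 276.7724; S(4,1) = 161.4682; S(4,2) = 94.2000; S(4,3) = 54.9560; S(4,4) = 32.0611
Terminal payoffs V(N, i) = max(S_T - K, 0):
  V(4,0) = 175.542444; V(4,1) = 60.238152; V(4,2) = 0.000000; V(4,3) = 0.000000; V(4,4) = 0.000000
Backward induction: V(k, i) = exp(-r*dt) * [p * V(k+1, i) + (1-p) * V(k+1, i+1)].
  V(3,0) = exp(-r*dt) * [p*175.542444 + (1-p)*60.238152] = 109.877767
  V(3,1) = exp(-r*dt) * [p*60.238152 + (1-p)*0.000000] = 26.039141
  V(3,2) = exp(-r*dt) * [p*0.000000 + (1-p)*0.000000] = 0.000000
  V(3,3) = exp(-r*dt) * [p*0.000000 + (1-p)*0.000000] = 0.000000
  V(2,0) = exp(-r*dt) * [p*109.877767 + (1-p)*26.039141] = 62.192322
  V(2,1) = exp(-r*dt) * [p*26.039141 + (1-p)*0.000000] = 11.255937
  V(2,2) = exp(-r*dt) * [p*0.000000 + (1-p)*0.000000] = 0.000000
  V(1,0) = exp(-r*dt) * [p*62.192322 + (1-p)*11.255937] = 33.236279
  V(1,1) = exp(-r*dt) * [p*11.255937 + (1-p)*0.000000] = 4.865603
  V(0,0) = exp(-r*dt) * [p*33.236279 + (1-p)*4.865603] = 17.112999

Answer: Price = V(0,0) = 17.1130


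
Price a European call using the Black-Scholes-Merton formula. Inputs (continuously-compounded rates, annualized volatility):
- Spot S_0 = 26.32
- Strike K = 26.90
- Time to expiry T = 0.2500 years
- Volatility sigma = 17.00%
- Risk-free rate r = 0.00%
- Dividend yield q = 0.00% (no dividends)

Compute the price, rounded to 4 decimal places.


Answer: Price = 0.6416

Derivation:
d1 = (ln(S/K) + (r - q + 0.5*sigma^2) * T) / (sigma * sqrt(T)) = -0.21393741
d2 = d1 - sigma * sqrt(T) = -0.29893741
exp(-rT) = 1.00000000; exp(-qT) = 1.00000000
C = S_0 * exp(-qT) * N(d1) - K * exp(-rT) * N(d2)
N(d1) = 0.41529793; N(d2) = 0.38249390
C = 26.3200 * 1.00000000 * 0.41529793 - 26.9000 * 1.00000000 * 0.38249390 = 0.6416


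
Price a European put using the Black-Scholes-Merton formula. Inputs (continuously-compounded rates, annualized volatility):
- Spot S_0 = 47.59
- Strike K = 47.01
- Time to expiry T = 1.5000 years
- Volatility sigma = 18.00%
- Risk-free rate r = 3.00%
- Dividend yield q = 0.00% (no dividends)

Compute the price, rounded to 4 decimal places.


Answer: Price = 2.8721

Derivation:
d1 = (ln(S/K) + (r - q + 0.5*sigma^2) * T) / (sigma * sqrt(T)) = 0.36997415
d2 = d1 - sigma * sqrt(T) = 0.14952007
exp(-rT) = 0.95599748; exp(-qT) = 1.00000000
P = K * exp(-rT) * N(-d2) - S_0 * exp(-qT) * N(-d1)
N(-d1) = 0.35570087; N(-d2) = 0.44057163
P = 47.0100 * 0.95599748 * 0.44057163 - 47.5900 * 1.00000000 * 0.35570087 = 2.8721


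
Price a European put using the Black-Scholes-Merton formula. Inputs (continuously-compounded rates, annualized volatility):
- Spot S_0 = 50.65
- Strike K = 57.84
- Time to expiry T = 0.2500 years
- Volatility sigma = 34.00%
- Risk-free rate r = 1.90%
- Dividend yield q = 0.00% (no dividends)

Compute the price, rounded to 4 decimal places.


d1 = (ln(S/K) + (r - q + 0.5*sigma^2) * T) / (sigma * sqrt(T)) = -0.66789028
d2 = d1 - sigma * sqrt(T) = -0.83789028
exp(-rT) = 0.99526126; exp(-qT) = 1.00000000
P = K * exp(-rT) * N(-d2) - S_0 * exp(-qT) * N(-d1)
N(-d1) = 0.74789818; N(-d2) = 0.79895384
P = 57.8400 * 0.99526126 * 0.79895384 - 50.6500 * 1.00000000 * 0.74789818 = 8.1115

Answer: Price = 8.1115


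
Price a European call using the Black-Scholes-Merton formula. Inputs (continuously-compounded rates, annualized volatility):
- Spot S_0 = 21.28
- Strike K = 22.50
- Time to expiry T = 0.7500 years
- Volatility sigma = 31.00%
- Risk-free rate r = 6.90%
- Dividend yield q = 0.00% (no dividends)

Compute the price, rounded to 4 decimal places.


d1 = (ln(S/K) + (r - q + 0.5*sigma^2) * T) / (sigma * sqrt(T)) = 0.11934335
d2 = d1 - sigma * sqrt(T) = -0.14912453
exp(-rT) = 0.94956623; exp(-qT) = 1.00000000
C = S_0 * exp(-qT) * N(d1) - K * exp(-rT) * N(d2)
N(d1) = 0.54749833; N(d2) = 0.44072769
C = 21.2800 * 1.00000000 * 0.54749833 - 22.5000 * 0.94956623 * 0.44072769 = 2.2345

Answer: Price = 2.2345


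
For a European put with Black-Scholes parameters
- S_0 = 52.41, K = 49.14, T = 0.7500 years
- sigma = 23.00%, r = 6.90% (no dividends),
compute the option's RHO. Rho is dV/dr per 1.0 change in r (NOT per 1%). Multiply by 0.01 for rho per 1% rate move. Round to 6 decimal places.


d1 = 0.6828374133; d2 = 0.4836515705
phi(d1) = 0.3159813773; exp(-qT) = 1.0000000000; exp(-rT) = 0.9495662287
N(-d2) = 0.3143165844
Rho = -K*T*exp(-rT)*N(-d2) = -49.1400 * 0.7500 * 0.9495662287 * 0.3143165844 = -10.999906

Answer: Rho = -10.999906


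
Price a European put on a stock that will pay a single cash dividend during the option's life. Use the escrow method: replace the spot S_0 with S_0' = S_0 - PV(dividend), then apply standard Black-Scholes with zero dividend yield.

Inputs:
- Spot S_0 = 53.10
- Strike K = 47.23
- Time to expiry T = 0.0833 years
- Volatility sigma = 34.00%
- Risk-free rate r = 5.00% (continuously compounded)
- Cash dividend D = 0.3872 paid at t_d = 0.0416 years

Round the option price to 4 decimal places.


PV(D) = D * exp(-r * t_d) = 0.3872 * 0.99792216 = 0.38639546
S_0' = S_0 - PV(D) = 53.1000 - 0.38639546 = 52.71360454
d1 = (ln(S_0'/K) + (r + sigma^2/2)*T) / (sigma*sqrt(T)) = 1.21088488
d2 = d1 - sigma*sqrt(T) = 1.11275497
exp(-rT) = 0.99584366
N(-d1) = 0.11296976; N(-d2) = 0.13290684
P = K * exp(-rT) * N(-d2) - S_0' * N(-d1) = 47.2300 * 0.99584366 * 0.13290684 - 52.71360454 * 0.11296976 = 0.2961

Answer: Price = 0.2961


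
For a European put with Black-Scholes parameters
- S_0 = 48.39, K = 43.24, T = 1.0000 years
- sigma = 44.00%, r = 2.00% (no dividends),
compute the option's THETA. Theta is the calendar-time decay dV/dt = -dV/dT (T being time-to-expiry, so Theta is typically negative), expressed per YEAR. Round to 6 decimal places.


d1 = 0.5211981546; d2 = 0.0811981546
phi(d1) = 0.3482752055; exp(-qT) = 1.0000000000; exp(-rT) = 0.9801986733
Theta = -S*exp(-qT)*phi(d1)*sigma/(2*sqrt(T)) + r*K*exp(-rT)*N(-d2) - q*S*exp(-qT)*N(-d1)
N(-d1) = 0.3011143698; N(-d2) = 0.4676421835; sqrt(T) = 1.0000000000
Term 1 = -48.3900 * 1.0000000000 * 0.3482752055 * 0.4400 / (2 * 1.0000000000) = -3.7076681827
Term 2 = 0.0200 * 43.2400 * 0.9801986733 * 0.4676421835 = 0.3964089679
Term 3 = 0 (no dividend yield, q = 0)
Theta = -3.7076681827 + (0.3964089679) + (0.0000000000) = -3.311259

Answer: Theta = -3.311259


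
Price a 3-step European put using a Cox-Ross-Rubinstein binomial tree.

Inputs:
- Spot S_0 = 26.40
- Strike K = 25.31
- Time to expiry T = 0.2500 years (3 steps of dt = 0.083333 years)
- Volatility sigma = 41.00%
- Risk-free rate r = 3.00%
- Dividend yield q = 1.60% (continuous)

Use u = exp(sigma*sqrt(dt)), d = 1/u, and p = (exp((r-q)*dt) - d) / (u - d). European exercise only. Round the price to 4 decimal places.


Answer: Price = V(0,0) = 1.6980

Derivation:
dt = T/N = 0.083333
u = exp(sigma*sqrt(dt)) = 1.125646; d = 1/u = 0.888379
p = (exp((r-q)*dt) - d) / (u - d) = 0.475365
Discount per step: exp(-r*dt) = 0.997503
Stock lattice S(k, i) with i counting down-moves:
  k=0: S(0,0) = 26.4000
  k=1: S(1,0) = 29.7170; S(1,1) = 23.4532
  k=2: S(2,0) = 33.4509; S(2,1) = 26.4000; S(2,2) = 20.8353
  k=3: S(3,0) = 37.6538; S(3,1) = 29.7170; S(3,2) = 23.4532; S(3,3) = 18.5097
Terminal payoffs V(N, i) = max(K - S_T, 0):
  V(3,0) = 0.000000; V(3,1) = 0.000000; V(3,2) = 1.856794; V(3,3) = 6.800325
Backward induction: V(k, i) = exp(-r*dt) * [p * V(k+1, i) + (1-p) * V(k+1, i+1)].
  V(2,0) = exp(-r*dt) * [p*0.000000 + (1-p)*0.000000] = 0.000000
  V(2,1) = exp(-r*dt) * [p*0.000000 + (1-p)*1.856794] = 0.971706
  V(2,2) = exp(-r*dt) * [p*1.856794 + (1-p)*6.800325] = 4.439230
  V(1,0) = exp(-r*dt) * [p*0.000000 + (1-p)*0.971706] = 0.508518
  V(1,1) = exp(-r*dt) * [p*0.971706 + (1-p)*4.439230] = 2.783921
  V(0,0) = exp(-r*dt) * [p*0.508518 + (1-p)*2.783921] = 1.698023


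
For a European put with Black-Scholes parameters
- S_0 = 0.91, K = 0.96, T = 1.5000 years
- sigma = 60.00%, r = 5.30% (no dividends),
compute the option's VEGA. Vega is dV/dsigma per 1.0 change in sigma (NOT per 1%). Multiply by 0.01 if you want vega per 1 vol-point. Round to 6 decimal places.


Answer: Vega = 0.409979

Derivation:
d1 = 0.4028203778; d2 = -0.3320265451
phi(d1) = 0.3678534472; exp(-qT) = 1.0000000000; exp(-rT) = 0.9235780200
Vega = S * exp(-qT) * phi(d1) * sqrt(T) = 0.9100 * 1.0000000000 * 0.3678534472 * 1.2247448714 = 0.409979


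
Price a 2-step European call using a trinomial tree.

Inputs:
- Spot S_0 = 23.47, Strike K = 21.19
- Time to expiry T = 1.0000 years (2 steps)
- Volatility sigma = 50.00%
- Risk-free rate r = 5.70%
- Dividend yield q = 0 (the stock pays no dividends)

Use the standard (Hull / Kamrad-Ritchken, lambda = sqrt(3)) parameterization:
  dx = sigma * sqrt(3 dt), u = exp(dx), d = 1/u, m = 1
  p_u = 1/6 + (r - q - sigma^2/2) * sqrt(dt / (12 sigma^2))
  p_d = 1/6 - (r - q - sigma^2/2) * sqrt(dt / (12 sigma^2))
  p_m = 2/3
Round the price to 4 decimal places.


dt = T/N = 0.500000; dx = sigma*sqrt(3*dt) = 0.612372
u = exp(dx) = 1.844803; d = 1/u = 0.542063
p_u = 0.138906, p_m = 0.666667, p_d = 0.194428
Discount per step: exp(-r*dt) = 0.971902
Stock lattice S(k, j) with j the centered position index:
  k=0: S(0,+0) = 23.4700
  k=1: S(1,-1) = 12.7222; S(1,+0) = 23.4700; S(1,+1) = 43.2975
  k=2: S(2,-2) = 6.8963; S(2,-1) = 12.7222; S(2,+0) = 23.4700; S(2,+1) = 43.2975; S(2,+2) = 79.8754
Terminal payoffs V(N, j) = max(S_T - K, 0):
  V(2,-2) = 0.000000; V(2,-1) = 0.000000; V(2,+0) = 2.280000; V(2,+1) = 22.107524; V(2,+2) = 58.685397
Backward induction: V(k, j) = exp(-r*dt) * [p_u * V(k+1, j+1) + p_m * V(k+1, j) + p_d * V(k+1, j-1)]
  V(1,-1) = exp(-r*dt) * [p_u*2.280000 + p_m*0.000000 + p_d*0.000000] = 0.307806
  V(1,+0) = exp(-r*dt) * [p_u*22.107524 + p_m*2.280000 + p_d*0.000000] = 4.461870
  V(1,+1) = exp(-r*dt) * [p_u*58.685397 + p_m*22.107524 + p_d*2.280000] = 22.677770
  V(0,+0) = exp(-r*dt) * [p_u*22.677770 + p_m*4.461870 + p_d*0.307806] = 6.010729

Answer: Price = V(0,0) = 6.0107


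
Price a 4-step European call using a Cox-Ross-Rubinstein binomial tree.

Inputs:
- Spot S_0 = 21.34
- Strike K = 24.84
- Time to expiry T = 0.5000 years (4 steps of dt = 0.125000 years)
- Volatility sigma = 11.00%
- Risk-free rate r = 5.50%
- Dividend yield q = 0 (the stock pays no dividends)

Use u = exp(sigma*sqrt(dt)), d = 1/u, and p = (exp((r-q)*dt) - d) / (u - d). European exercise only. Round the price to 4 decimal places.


dt = T/N = 0.125000
u = exp(sigma*sqrt(dt)) = 1.039657; d = 1/u = 0.961856
p = (exp((r-q)*dt) - d) / (u - d) = 0.578949
Discount per step: exp(-r*dt) = 0.993149
Stock lattice S(k, i) with i counting down-moves:
  k=0: S(0,0) = 21.3400
  k=1: S(1,0) = 22.1863; S(1,1) = 20.5260
  k=2: S(2,0) = 23.0661; S(2,1) = 21.3400; S(2,2) = 19.7430
  k=3: S(3,0) = 23.9809; S(3,1) = 22.1863; S(3,2) = 20.5260; S(3,3) = 18.9900
  k=4: S(4,0) = 24.9319; S(4,1) = 23.0661; S(4,2) = 21.3400; S(4,3) = 19.7430; S(4,4) = 18.2656
Terminal payoffs V(N, i) = max(S_T - K, 0):
  V(4,0) = 0.091866; V(4,1) = 0.000000; V(4,2) = 0.000000; V(4,3) = 0.000000; V(4,4) = 0.000000
Backward induction: V(k, i) = exp(-r*dt) * [p * V(k+1, i) + (1-p) * V(k+1, i+1)].
  V(3,0) = exp(-r*dt) * [p*0.091866 + (1-p)*0.000000] = 0.052821
  V(3,1) = exp(-r*dt) * [p*0.000000 + (1-p)*0.000000] = 0.000000
  V(3,2) = exp(-r*dt) * [p*0.000000 + (1-p)*0.000000] = 0.000000
  V(3,3) = exp(-r*dt) * [p*0.000000 + (1-p)*0.000000] = 0.000000
  V(2,0) = exp(-r*dt) * [p*0.052821 + (1-p)*0.000000] = 0.030371
  V(2,1) = exp(-r*dt) * [p*0.000000 + (1-p)*0.000000] = 0.000000
  V(2,2) = exp(-r*dt) * [p*0.000000 + (1-p)*0.000000] = 0.000000
  V(1,0) = exp(-r*dt) * [p*0.030371 + (1-p)*0.000000] = 0.017463
  V(1,1) = exp(-r*dt) * [p*0.000000 + (1-p)*0.000000] = 0.000000
  V(0,0) = exp(-r*dt) * [p*0.017463 + (1-p)*0.000000] = 0.010041

Answer: Price = V(0,0) = 0.0100


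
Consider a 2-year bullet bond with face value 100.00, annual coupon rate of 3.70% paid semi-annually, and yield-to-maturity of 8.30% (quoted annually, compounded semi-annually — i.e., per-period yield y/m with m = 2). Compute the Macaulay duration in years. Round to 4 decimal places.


Answer: Macaulay duration = 1.9434 years

Derivation:
Coupon per period c = face * coupon_rate / m = 1.850000
Periods per year m = 2; per-period yield y/m = 0.041500
Number of cashflows N = 4
Cashflows (t years, CF_t, discount factor 1/(1+y/m)^(m*t), PV):
  t = 0.5000: CF_t = 1.850000, DF = 0.960154, PV = 1.776284
  t = 1.0000: CF_t = 1.850000, DF = 0.921895, PV = 1.705506
  t = 1.5000: CF_t = 1.850000, DF = 0.885161, PV = 1.637547
  t = 2.0000: CF_t = 101.850000, DF = 0.849890, PV = 86.561333
Price P = sum_t PV_t = 91.680671
Macaulay numerator sum_t t * PV_t:
  t * PV_t at t = 0.5000: 0.888142
  t * PV_t at t = 1.0000: 1.705506
  t * PV_t at t = 1.5000: 2.456321
  t * PV_t at t = 2.0000: 173.122666
Macaulay duration D = (sum_t t * PV_t) / P = 178.172635 / 91.680671 = 1.943405


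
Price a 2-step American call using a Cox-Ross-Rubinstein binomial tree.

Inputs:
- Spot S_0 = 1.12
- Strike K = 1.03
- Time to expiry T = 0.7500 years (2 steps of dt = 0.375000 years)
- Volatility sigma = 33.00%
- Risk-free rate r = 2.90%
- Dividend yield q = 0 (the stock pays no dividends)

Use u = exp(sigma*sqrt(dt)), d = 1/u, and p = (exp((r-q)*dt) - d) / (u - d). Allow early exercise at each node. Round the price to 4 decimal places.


dt = T/N = 0.375000
u = exp(sigma*sqrt(dt)) = 1.223949; d = 1/u = 0.817027
p = (exp((r-q)*dt) - d) / (u - d) = 0.476521
Discount per step: exp(-r*dt) = 0.989184
Stock lattice S(k, i) with i counting down-moves:
  k=0: S(0,0) = 1.1200
  k=1: S(1,0) = 1.3708; S(1,1) = 0.9151
  k=2: S(2,0) = 1.6778; S(2,1) = 1.1200; S(2,2) = 0.7476
Terminal payoffs V(N, i) = max(S_T - K, 0):
  V(2,0) = 0.647819; V(2,1) = 0.090000; V(2,2) = 0.000000
Backward induction: V(k, i) = exp(-r*dt) * [p * V(k+1, i) + (1-p) * V(k+1, i+1)]; then take max(V_cont, immediate exercise) for American.
  V(1,0) = exp(-r*dt) * [p*0.647819 + (1-p)*0.090000] = 0.351964; exercise = 0.340823; V(1,0) = max -> 0.351964
  V(1,1) = exp(-r*dt) * [p*0.090000 + (1-p)*0.000000] = 0.042423; exercise = 0.000000; V(1,1) = max -> 0.042423
  V(0,0) = exp(-r*dt) * [p*0.351964 + (1-p)*0.042423] = 0.187872; exercise = 0.090000; V(0,0) = max -> 0.187872

Answer: Price = V(0,0) = 0.1879


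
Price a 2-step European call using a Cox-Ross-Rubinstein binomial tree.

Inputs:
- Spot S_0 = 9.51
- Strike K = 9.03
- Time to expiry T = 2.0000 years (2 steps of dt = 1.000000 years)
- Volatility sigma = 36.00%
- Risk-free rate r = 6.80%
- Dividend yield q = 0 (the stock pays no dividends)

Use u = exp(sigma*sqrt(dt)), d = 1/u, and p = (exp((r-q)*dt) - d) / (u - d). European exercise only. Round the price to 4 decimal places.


Answer: Price = V(0,0) = 2.5634

Derivation:
dt = T/N = 1.000000
u = exp(sigma*sqrt(dt)) = 1.433329; d = 1/u = 0.697676
p = (exp((r-q)*dt) - d) / (u - d) = 0.506610
Discount per step: exp(-r*dt) = 0.934260
Stock lattice S(k, i) with i counting down-moves:
  k=0: S(0,0) = 9.5100
  k=1: S(1,0) = 13.6310; S(1,1) = 6.6349
  k=2: S(2,0) = 19.5377; S(2,1) = 9.5100; S(2,2) = 4.6290
Terminal payoffs V(N, i) = max(S_T - K, 0):
  V(2,0) = 10.507660; V(2,1) = 0.480000; V(2,2) = 0.000000
Backward induction: V(k, i) = exp(-r*dt) * [p * V(k+1, i) + (1-p) * V(k+1, i+1)].
  V(1,0) = exp(-r*dt) * [p*10.507660 + (1-p)*0.480000] = 5.194591
  V(1,1) = exp(-r*dt) * [p*0.480000 + (1-p)*0.000000] = 0.227187
  V(0,0) = exp(-r*dt) * [p*5.194591 + (1-p)*0.227187] = 2.563351


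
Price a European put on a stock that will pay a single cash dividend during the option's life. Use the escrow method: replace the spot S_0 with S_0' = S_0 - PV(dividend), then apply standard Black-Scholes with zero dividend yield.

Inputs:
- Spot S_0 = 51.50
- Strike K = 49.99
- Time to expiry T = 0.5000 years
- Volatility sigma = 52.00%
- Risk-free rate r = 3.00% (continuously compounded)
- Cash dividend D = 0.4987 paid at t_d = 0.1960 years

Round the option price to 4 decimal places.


PV(D) = D * exp(-r * t_d) = 0.4987 * 0.99413725 = 0.49577625
S_0' = S_0 - PV(D) = 51.5000 - 0.49577625 = 51.00422375
d1 = (ln(S_0'/K) + (r + sigma^2/2)*T) / (sigma*sqrt(T)) = 0.27926764
d2 = d1 - sigma*sqrt(T) = -0.08842788
exp(-rT) = 0.98511194
N(-d1) = 0.39001972; N(-d2) = 0.53523170
P = K * exp(-rT) * N(-d2) - S_0' * N(-d1) = 49.9900 * 0.98511194 * 0.53523170 - 51.00422375 * 0.39001972 = 6.4652

Answer: Price = 6.4652


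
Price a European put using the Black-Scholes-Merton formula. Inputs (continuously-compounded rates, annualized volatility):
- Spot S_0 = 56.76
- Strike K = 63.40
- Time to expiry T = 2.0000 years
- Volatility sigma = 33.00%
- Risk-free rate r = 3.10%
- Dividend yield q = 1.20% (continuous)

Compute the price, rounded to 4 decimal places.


Answer: Price = 12.8225

Derivation:
d1 = (ln(S/K) + (r - q + 0.5*sigma^2) * T) / (sigma * sqrt(T)) = 0.07771316
d2 = d1 - sigma * sqrt(T) = -0.38897732
exp(-rT) = 0.93988289; exp(-qT) = 0.97628571
P = K * exp(-rT) * N(-d2) - S_0 * exp(-qT) * N(-d1)
N(-d1) = 0.46902811; N(-d2) = 0.65135354
P = 63.4000 * 0.93988289 * 0.65135354 - 56.7600 * 0.97628571 * 0.46902811 = 12.8225


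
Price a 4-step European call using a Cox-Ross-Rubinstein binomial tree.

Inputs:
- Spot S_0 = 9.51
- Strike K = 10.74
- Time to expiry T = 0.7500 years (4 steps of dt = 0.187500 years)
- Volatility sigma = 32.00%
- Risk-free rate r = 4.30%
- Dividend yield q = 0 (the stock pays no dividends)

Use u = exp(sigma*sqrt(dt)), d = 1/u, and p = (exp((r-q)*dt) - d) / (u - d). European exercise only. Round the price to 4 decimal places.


Answer: Price = V(0,0) = 0.7645

Derivation:
dt = T/N = 0.187500
u = exp(sigma*sqrt(dt)) = 1.148623; d = 1/u = 0.870607
p = (exp((r-q)*dt) - d) / (u - d) = 0.494532
Discount per step: exp(-r*dt) = 0.991970
Stock lattice S(k, i) with i counting down-moves:
  k=0: S(0,0) = 9.5100
  k=1: S(1,0) = 10.9234; S(1,1) = 8.2795
  k=2: S(2,0) = 12.5469; S(2,1) = 9.5100; S(2,2) = 7.2082
  k=3: S(3,0) = 14.4116; S(3,1) = 10.9234; S(3,2) = 8.2795; S(3,3) = 6.2755
  k=4: S(4,0) = 16.5535; S(4,1) = 12.5469; S(4,2) = 9.5100; S(4,3) = 7.2082; S(4,4) = 5.4635
Terminal payoffs V(N, i) = max(S_T - K, 0):
  V(4,0) = 5.813543; V(4,1) = 1.806880; V(4,2) = 0.000000; V(4,3) = 0.000000; V(4,4) = 0.000000
Backward induction: V(k, i) = exp(-r*dt) * [p * V(k+1, i) + (1-p) * V(k+1, i+1)].
  V(3,0) = exp(-r*dt) * [p*5.813543 + (1-p)*1.806880] = 3.757881
  V(3,1) = exp(-r*dt) * [p*1.806880 + (1-p)*0.000000] = 0.886384
  V(3,2) = exp(-r*dt) * [p*0.000000 + (1-p)*0.000000] = 0.000000
  V(3,3) = exp(-r*dt) * [p*0.000000 + (1-p)*0.000000] = 0.000000
  V(2,0) = exp(-r*dt) * [p*3.757881 + (1-p)*0.886384] = 2.287909
  V(2,1) = exp(-r*dt) * [p*0.886384 + (1-p)*0.000000] = 0.434825
  V(2,2) = exp(-r*dt) * [p*0.000000 + (1-p)*0.000000] = 0.000000
  V(1,0) = exp(-r*dt) * [p*2.287909 + (1-p)*0.434825] = 1.340383
  V(1,1) = exp(-r*dt) * [p*0.434825 + (1-p)*0.000000] = 0.213308
  V(0,0) = exp(-r*dt) * [p*1.340383 + (1-p)*0.213308] = 0.764494


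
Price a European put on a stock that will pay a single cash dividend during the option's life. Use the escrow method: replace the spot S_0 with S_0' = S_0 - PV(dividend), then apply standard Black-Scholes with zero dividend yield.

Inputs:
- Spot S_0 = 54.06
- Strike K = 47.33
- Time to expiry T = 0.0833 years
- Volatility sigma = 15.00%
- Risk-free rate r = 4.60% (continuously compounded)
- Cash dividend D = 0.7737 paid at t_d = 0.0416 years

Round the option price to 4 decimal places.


Answer: Price = 0.0015

Derivation:
PV(D) = D * exp(-r * t_d) = 0.7737 * 0.99808823 = 0.77222086
S_0' = S_0 - PV(D) = 54.0600 - 0.77222086 = 53.28777914
d1 = (ln(S_0'/K) + (r + sigma^2/2)*T) / (sigma*sqrt(T)) = 2.84879115
d2 = d1 - sigma*sqrt(T) = 2.80549854
exp(-rT) = 0.99617553
N(-d1) = 0.00219428; N(-d2) = 0.00251194
P = K * exp(-rT) * N(-d2) - S_0' * N(-d1) = 47.3300 * 0.99617553 * 0.00251194 - 53.28777914 * 0.00219428 = 0.0015


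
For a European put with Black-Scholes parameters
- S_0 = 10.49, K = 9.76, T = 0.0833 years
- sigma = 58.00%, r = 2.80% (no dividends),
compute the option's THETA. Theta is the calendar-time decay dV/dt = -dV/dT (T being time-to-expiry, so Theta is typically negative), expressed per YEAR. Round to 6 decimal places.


Answer: Theta = -3.558946

Derivation:
d1 = 0.5285214594; d2 = 0.3611233710
phi(d1) = 0.3469391066; exp(-qT) = 1.0000000000; exp(-rT) = 0.9976703179
Theta = -S*exp(-qT)*phi(d1)*sigma/(2*sqrt(T)) + r*K*exp(-rT)*N(-d2) - q*S*exp(-qT)*N(-d1)
N(-d1) = 0.2985687284; N(-d2) = 0.3590036115; sqrt(T) = 0.2886173938
Term 1 = -10.4900 * 1.0000000000 * 0.3469391066 * 0.5800 / (2 * 0.2886173938) = -3.6568255374
Term 2 = 0.0280 * 9.7600 * 0.9976703179 * 0.3590036115 = 0.0978799453
Term 3 = 0 (no dividend yield, q = 0)
Theta = -3.6568255374 + (0.0978799453) + (0.0000000000) = -3.558946


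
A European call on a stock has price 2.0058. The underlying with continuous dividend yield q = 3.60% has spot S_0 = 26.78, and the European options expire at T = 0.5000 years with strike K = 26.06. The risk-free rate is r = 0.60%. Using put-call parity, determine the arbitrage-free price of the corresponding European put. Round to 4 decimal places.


Answer: Put price = 1.6855

Derivation:
Put-call parity: C - P = S_0 * exp(-qT) - K * exp(-rT).
S_0 * exp(-qT) = 26.7800 * 0.98216103 = 26.30227245
K * exp(-rT) = 26.0600 * 0.99700450 = 25.98193715
P = C - S*exp(-qT) + K*exp(-rT)
P = 2.0058 - 26.30227245 + 25.98193715 = 1.6855


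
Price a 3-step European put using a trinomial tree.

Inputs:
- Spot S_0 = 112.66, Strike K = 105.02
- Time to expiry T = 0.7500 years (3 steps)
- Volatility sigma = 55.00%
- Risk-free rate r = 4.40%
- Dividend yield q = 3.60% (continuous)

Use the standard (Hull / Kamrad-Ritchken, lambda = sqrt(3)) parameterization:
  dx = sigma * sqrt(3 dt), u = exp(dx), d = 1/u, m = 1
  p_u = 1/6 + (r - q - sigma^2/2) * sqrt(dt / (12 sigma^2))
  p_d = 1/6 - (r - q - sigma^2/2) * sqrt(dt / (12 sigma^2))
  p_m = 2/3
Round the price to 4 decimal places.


Answer: Price = V(0,0) = 15.3977

Derivation:
dt = T/N = 0.250000; dx = sigma*sqrt(3*dt) = 0.476314
u = exp(dx) = 1.610128; d = 1/u = 0.621068
p_u = 0.129073, p_m = 0.666667, p_d = 0.204260
Discount per step: exp(-r*dt) = 0.989060
Stock lattice S(k, j) with j the centered position index:
  k=0: S(0,+0) = 112.6600
  k=1: S(1,-1) = 69.9696; S(1,+0) = 112.6600; S(1,+1) = 181.3971
  k=2: S(2,-2) = 43.4559; S(2,-1) = 69.9696; S(2,+0) = 112.6600; S(2,+1) = 181.3971; S(2,+2) = 292.0726
  k=3: S(3,-3) = 26.9891; S(3,-2) = 43.4559; S(3,-1) = 69.9696; S(3,+0) = 112.6600; S(3,+1) = 181.3971; S(3,+2) = 292.0726; S(3,+3) = 470.2744
Terminal payoffs V(N, j) = max(K - S_T, 0):
  V(3,-3) = 78.030915; V(3,-2) = 61.564106; V(3,-1) = 35.050428; V(3,+0) = 0.000000; V(3,+1) = 0.000000; V(3,+2) = 0.000000; V(3,+3) = 0.000000
Backward induction: V(k, j) = exp(-r*dt) * [p_u * V(k+1, j+1) + p_m * V(k+1, j) + p_d * V(k+1, j-1)]
  V(2,-2) = exp(-r*dt) * [p_u*35.050428 + p_m*61.564106 + p_d*78.030915] = 60.832558
  V(2,-1) = exp(-r*dt) * [p_u*0.000000 + p_m*35.050428 + p_d*61.564106] = 35.548843
  V(2,+0) = exp(-r*dt) * [p_u*0.000000 + p_m*0.000000 + p_d*35.050428] = 7.081080
  V(2,+1) = exp(-r*dt) * [p_u*0.000000 + p_m*0.000000 + p_d*0.000000] = 0.000000
  V(2,+2) = exp(-r*dt) * [p_u*0.000000 + p_m*0.000000 + p_d*0.000000] = 0.000000
  V(1,-1) = exp(-r*dt) * [p_u*7.081080 + p_m*35.548843 + p_d*60.832558] = 36.633673
  V(1,+0) = exp(-r*dt) * [p_u*0.000000 + p_m*7.081080 + p_d*35.548843] = 11.850849
  V(1,+1) = exp(-r*dt) * [p_u*0.000000 + p_m*0.000000 + p_d*7.081080] = 1.430559
  V(0,+0) = exp(-r*dt) * [p_u*1.430559 + p_m*11.850849 + p_d*36.633673] = 15.397699


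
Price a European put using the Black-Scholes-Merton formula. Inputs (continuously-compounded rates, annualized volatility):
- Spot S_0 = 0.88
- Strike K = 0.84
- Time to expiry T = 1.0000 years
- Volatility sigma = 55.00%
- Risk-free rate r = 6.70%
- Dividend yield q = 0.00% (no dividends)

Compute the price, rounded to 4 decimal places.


d1 = (ln(S/K) + (r - q + 0.5*sigma^2) * T) / (sigma * sqrt(T)) = 0.48140003
d2 = d1 - sigma * sqrt(T) = -0.06859997
exp(-rT) = 0.93519520; exp(-qT) = 1.00000000
P = K * exp(-rT) * N(-d2) - S_0 * exp(-qT) * N(-d1)
N(-d1) = 0.31511611; N(-d2) = 0.52734598
P = 0.8400 * 0.93519520 * 0.52734598 - 0.8800 * 1.00000000 * 0.31511611 = 0.1370

Answer: Price = 0.1370


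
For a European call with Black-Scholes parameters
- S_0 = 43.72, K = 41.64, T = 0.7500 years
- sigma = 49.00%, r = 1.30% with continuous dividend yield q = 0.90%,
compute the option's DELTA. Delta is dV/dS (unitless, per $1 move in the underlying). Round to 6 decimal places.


d1 = 0.3341135895; d2 = -0.0902388584
phi(d1) = 0.3772849737; exp(-qT) = 0.9932727301; exp(-rT) = 0.9902973771
N(d1) = 0.6308530771
Delta = exp(-qT) * N(d1) = 0.9932727301 * 0.6308530771 = 0.626609

Answer: Delta = 0.626609


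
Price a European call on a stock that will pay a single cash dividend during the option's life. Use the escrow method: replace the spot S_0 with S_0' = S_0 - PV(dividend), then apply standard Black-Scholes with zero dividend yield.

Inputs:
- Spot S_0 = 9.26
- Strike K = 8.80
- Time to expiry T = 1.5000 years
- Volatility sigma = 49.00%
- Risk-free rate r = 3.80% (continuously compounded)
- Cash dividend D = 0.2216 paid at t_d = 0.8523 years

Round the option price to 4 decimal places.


Answer: Price = 2.4333

Derivation:
PV(D) = D * exp(-r * t_d) = 0.2216 * 0.96813146 = 0.21453793
S_0' = S_0 - PV(D) = 9.2600 - 0.21453793 = 9.04546207
d1 = (ln(S_0'/K) + (r + sigma^2/2)*T) / (sigma*sqrt(T)) = 0.44088563
d2 = d1 - sigma*sqrt(T) = -0.15923936
exp(-rT) = 0.94459407
N(d1) = 0.67035210; N(d2) = 0.43674015
C = S_0' * N(d1) - K * exp(-rT) * N(d2) = 9.04546207 * 0.67035210 - 8.8000 * 0.94459407 * 0.43674015 = 2.4333


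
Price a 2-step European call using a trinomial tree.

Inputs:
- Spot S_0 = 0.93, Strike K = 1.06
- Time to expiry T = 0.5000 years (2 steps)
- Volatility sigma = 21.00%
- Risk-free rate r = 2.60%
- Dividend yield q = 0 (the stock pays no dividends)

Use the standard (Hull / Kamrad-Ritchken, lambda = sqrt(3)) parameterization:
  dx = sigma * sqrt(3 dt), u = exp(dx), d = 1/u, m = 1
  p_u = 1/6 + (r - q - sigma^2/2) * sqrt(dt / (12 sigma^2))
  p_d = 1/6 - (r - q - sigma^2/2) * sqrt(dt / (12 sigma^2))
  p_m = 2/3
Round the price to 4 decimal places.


Answer: Price = V(0,0) = 0.0202

Derivation:
dt = T/N = 0.250000; dx = sigma*sqrt(3*dt) = 0.181865
u = exp(dx) = 1.199453; d = 1/u = 0.833714
p_u = 0.169382, p_m = 0.666667, p_d = 0.163952
Discount per step: exp(-r*dt) = 0.993521
Stock lattice S(k, j) with j the centered position index:
  k=0: S(0,+0) = 0.9300
  k=1: S(1,-1) = 0.7754; S(1,+0) = 0.9300; S(1,+1) = 1.1155
  k=2: S(2,-2) = 0.6464; S(2,-1) = 0.7754; S(2,+0) = 0.9300; S(2,+1) = 1.1155; S(2,+2) = 1.3380
Terminal payoffs V(N, j) = max(S_T - K, 0):
  V(2,-2) = 0.000000; V(2,-1) = 0.000000; V(2,+0) = 0.000000; V(2,+1) = 0.055491; V(2,+2) = 0.277979
Backward induction: V(k, j) = exp(-r*dt) * [p_u * V(k+1, j+1) + p_m * V(k+1, j) + p_d * V(k+1, j-1)]
  V(1,-1) = exp(-r*dt) * [p_u*0.000000 + p_m*0.000000 + p_d*0.000000] = 0.000000
  V(1,+0) = exp(-r*dt) * [p_u*0.055491 + p_m*0.000000 + p_d*0.000000] = 0.009338
  V(1,+1) = exp(-r*dt) * [p_u*0.277979 + p_m*0.055491 + p_d*0.000000] = 0.083534
  V(0,+0) = exp(-r*dt) * [p_u*0.083534 + p_m*0.009338 + p_d*0.000000] = 0.020243
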